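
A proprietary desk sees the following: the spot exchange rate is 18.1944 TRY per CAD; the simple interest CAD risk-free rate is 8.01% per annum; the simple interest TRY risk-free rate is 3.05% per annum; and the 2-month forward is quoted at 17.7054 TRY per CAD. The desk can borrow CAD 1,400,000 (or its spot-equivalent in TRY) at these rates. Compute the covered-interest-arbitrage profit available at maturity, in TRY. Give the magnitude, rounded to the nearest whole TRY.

T = 2/12 years.
Invest the CAD and cover forward: 1,400,000 × 1.013350 × 17.7054 = TRY 25,118,473.93.
Convert at spot and invest in TRY: 1,400,000 × 18.1944 × 1.0050833333 = TRY 25,601,643.48.
The quoted forward undervalues CAD, so borrow CAD, convert to TRY at spot, deposit the TRY at 3.05%, and buy CAD forward at 17.7054 to cover the loan.
Profit = 25,601,643.48 − 25,118,473.93 = TRY 483,170.

TRY 483,170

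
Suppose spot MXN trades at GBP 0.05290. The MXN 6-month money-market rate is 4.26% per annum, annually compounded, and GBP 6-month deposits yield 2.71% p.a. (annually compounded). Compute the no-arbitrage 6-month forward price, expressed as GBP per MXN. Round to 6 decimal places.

T = 6/12 years.
GBP accumulates by (1 + 0.0271)^(6/12) = 1.0134594.
MXN growth factor: (1 + 0.0426)^(6/12) = 1.0210779.
So F = 0.0529 × 1.0134594 / 1.0210779 = 0.05250530 (GBP/MXN).

0.052505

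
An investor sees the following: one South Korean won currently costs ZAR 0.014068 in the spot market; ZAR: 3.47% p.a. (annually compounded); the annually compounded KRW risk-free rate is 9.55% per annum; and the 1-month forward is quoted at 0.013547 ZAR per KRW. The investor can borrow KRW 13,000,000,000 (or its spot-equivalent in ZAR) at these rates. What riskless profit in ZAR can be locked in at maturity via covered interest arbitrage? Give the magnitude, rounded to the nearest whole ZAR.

ZAR 5,949,907

T = 1/12 years.
Route A — deposit KRW, sell forward: 13,000,000,000 × 1.00762986689 × 0.013547 = ZAR 177,454,703.49.
Route B — convert at spot, deposit ZAR: 13,000,000,000 × 0.014068 × 1.00284667157 = ZAR 183,404,610.68.
The quoted forward undervalues KRW, so borrow KRW, convert to ZAR at spot, deposit the ZAR at 3.47%, and buy KRW forward at 0.013547 to cover the loan.
The gap between the two covered legs is ZAR 5,949,907.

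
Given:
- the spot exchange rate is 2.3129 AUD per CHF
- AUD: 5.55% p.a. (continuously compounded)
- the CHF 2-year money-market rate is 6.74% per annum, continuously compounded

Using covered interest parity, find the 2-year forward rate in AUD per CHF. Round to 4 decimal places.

2.2585

T = 2 years.
AUD accumulates by e^(0.0555×2) = 1.1173949.
Growth of 1 CHF over T: e^(0.0674×2) = 1.1443079.
So F = 2.3129 × 1.1173949 / 1.1443079 = 2.258503 (AUD/CHF).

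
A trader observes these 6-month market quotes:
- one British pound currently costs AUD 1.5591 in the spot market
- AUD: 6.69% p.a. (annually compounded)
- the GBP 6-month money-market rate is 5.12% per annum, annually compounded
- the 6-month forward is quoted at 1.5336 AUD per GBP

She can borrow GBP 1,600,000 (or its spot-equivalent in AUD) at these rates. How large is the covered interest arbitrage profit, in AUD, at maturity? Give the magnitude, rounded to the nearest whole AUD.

T = 6/12 years.
Invest the GBP and cover forward: 1,600,000 × 1.025280449 × 1.5336 = AUD 2,515,792.15.
Convert at spot and invest in AUD: 1,600,000 × 1.5591 × 1.032908515 = AUD 2,576,652.27.
The quoted forward undervalues GBP, so borrow GBP, convert to AUD at spot, deposit the AUD at 6.69%, and buy GBP forward at 1.5336 to cover the loan.
The gap between the two covered legs is AUD 60,860.

AUD 60,860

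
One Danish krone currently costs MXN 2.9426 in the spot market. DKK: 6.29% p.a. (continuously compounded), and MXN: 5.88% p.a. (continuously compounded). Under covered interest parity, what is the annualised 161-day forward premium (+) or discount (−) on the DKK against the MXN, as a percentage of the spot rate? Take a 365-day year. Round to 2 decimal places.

-0.41%

T = 161/365 years.
No-arbitrage forward: 2.9426 × 1.0262757 / 1.0281334 = 2.9372831 MXN/DKK.
(F − S)/S ÷ T = (2.9372831 − 2.9426)/2.9426/(161/365) = -0.004096 → -0.41%.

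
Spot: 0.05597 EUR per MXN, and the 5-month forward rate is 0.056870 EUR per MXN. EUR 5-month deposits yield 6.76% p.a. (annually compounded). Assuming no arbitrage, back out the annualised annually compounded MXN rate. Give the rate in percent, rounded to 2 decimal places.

2.75%

T = 5/12 years.
By CIP, F/S equals the EUR-to-MXN growth ratio: 0.05687/0.05597 = 1.0160800.
The EUR side grows by (1 + 0.0676)^(5/12) = 1.0276303.
That pins the MXN growth at 1.0113675.
r = 1.0113675^(12/5) − 1 = 0.027499 → 2.75%.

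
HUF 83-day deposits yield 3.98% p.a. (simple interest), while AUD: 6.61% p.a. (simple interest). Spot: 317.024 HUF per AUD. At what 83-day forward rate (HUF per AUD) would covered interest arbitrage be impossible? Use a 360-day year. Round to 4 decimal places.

315.1305

T = 83/360 years.
HUF growth factor: 1 + 0.0398×83/360 = 1.009176111.
AUD accumulates by 1 + 0.0661×83/360 = 1.015239722.
Forward (HUF per AUD) = 317.024 × 1.009176111 / 1.015239722 = 315.130546.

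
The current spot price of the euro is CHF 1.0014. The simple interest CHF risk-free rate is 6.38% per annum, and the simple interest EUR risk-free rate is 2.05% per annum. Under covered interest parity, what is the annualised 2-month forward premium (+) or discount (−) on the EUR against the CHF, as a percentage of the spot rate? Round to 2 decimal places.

T = 2/12 years.
No-arbitrage forward: 1.0014 × 1.0106333 / 1.0034167 = 1.0086021 CHF/EUR.
Annualised premium = (F − S)/S × (1/T) = (1.0086021 − 1.0014)/1.0014 ÷ (2/12) = 4.32%.

+4.32%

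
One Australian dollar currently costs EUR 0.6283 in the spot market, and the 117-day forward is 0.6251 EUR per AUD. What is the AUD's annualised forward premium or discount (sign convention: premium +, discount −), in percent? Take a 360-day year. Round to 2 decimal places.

T = 117/360 years.
AUD trades forward at -0.50931% vs spot over the period.
×(1/T) gives -1.57% p.a.

-1.57%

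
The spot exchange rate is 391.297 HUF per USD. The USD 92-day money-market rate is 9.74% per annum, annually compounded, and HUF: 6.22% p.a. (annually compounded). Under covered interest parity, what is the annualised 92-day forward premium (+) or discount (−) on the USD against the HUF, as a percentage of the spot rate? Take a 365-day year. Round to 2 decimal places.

-3.25%

T = 92/365 years.
CIP forward (HUF per USD) = 391.297 × 1.0153258/1.0237035 = 388.094736.
Annualised premium = (F − S)/S × (1/T) = (388.094736 − 391.297)/391.297 ÷ (92/365) = -3.25%.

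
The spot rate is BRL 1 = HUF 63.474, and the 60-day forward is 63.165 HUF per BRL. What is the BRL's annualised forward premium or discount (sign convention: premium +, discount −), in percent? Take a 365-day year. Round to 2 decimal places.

T = 60/365 years.
(F − S)/S = (63.165 − 63.474)/63.474 = -0.0048681.
Per annum: -0.0048681 / (60/365) = -0.029614 = -2.96%.

-2.96%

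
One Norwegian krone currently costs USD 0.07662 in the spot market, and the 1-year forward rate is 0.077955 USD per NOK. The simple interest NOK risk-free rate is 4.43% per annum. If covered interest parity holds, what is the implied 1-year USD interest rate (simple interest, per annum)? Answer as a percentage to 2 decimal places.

T = 1 year.
By CIP, F/S equals the USD-to-NOK growth ratio: 0.077955/0.07662 = 1.0174236.
NOK growth factor: 1 + 0.0443×1 = 1.044300.
So the USD growth factor = 1.0624955.
r = (1.0624955 − 1)/1 = 0.062496 → 6.25%.

6.25%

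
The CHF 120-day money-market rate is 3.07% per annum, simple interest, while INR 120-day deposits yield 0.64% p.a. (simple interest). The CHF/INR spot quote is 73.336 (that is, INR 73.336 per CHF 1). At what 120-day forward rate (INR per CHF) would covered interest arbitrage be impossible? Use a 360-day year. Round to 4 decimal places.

72.7480

T = 120/360 years.
Growth of 1 INR over T: 1 + 0.0064×120/360 = 1.00213333.
CHF accumulates by 1 + 0.0307×120/360 = 1.01023333.
CIP: F = S · (grow INR)/(grow CHF) = 73.336 × 1.00213333/1.01023333 = 72.747996 INR per CHF.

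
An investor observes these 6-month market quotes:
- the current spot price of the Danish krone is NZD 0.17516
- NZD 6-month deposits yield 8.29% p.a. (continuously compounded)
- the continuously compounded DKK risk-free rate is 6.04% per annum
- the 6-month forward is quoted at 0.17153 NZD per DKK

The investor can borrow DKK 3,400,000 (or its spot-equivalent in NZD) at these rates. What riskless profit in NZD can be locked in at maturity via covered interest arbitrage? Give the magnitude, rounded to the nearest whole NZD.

T = 6/12 years.
Keep in DKK, deliver into the forward: 3,400,000·1.03066065·0.17153 = NZD 601,083.35.
Swap to NZD now, deposit: 3,400,000·0.17516·1.04232104 = NZD 620,748.04.
The quoted forward undervalues DKK, so borrow DKK, convert to NZD at spot, deposit the NZD at 8.29%, and buy DKK forward at 0.17153 to cover the loan.
Profit = 620,748.04 − 601,083.35 = NZD 19,665.

NZD 19,665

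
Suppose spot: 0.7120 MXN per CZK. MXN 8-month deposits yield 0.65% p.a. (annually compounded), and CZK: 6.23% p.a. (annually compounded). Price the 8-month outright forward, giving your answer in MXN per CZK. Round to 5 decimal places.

T = 8/12 years.
MXN growth factor: (1 + 0.0065)^(8/12) = 1.0043287.
Growth of 1 CZK over T: (1 + 0.0623)^(8/12) = 1.0411136.
Forward (MXN per CZK) = 0.712 × 1.0043287 / 1.0411136 = 0.6868434.

0.68684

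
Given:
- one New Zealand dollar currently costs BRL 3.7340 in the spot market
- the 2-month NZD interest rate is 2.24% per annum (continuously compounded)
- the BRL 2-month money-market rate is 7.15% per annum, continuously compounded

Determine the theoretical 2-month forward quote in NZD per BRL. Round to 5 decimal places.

T = 2/12 years.
BRL growth factor: e^(0.0715×2/12) = 1.011988.
NZD growth factor: e^(0.0224×2/12) = 1.0037403.
CIP: F = S · (grow BRL)/(grow NZD) = 3.734 × 1.011988/1.0037403 = 3.764682 BRL per NZD.
Quoted the other way: 1/3.764682 = 0.26563 NZD per BRL.

0.26563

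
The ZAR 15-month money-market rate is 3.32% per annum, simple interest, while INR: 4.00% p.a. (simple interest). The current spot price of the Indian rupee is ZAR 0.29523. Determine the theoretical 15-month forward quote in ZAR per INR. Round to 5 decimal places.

0.29284

T = 15/12 years.
ZAR accumulates by 1 + 0.0332×15/12 = 1.041500.
Growth of 1 INR over T: 1 + 0.0400×15/12 = 1.050000.
So F = 0.29523 × 1.041500 / 1.050000 = 0.2928400 (ZAR/INR).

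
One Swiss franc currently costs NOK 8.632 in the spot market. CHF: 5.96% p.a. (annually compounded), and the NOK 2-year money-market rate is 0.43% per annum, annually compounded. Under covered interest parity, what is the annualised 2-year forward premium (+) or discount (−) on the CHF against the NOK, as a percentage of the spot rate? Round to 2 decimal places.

-5.08%

T = 2 years.
CIP forward (NOK per CHF) = 8.632 × 1.0086185/1.1227522 = 7.754512.
(F − S)/S ÷ T = (7.754512 − 8.632)/8.632/2 = -0.050828 → -5.08%.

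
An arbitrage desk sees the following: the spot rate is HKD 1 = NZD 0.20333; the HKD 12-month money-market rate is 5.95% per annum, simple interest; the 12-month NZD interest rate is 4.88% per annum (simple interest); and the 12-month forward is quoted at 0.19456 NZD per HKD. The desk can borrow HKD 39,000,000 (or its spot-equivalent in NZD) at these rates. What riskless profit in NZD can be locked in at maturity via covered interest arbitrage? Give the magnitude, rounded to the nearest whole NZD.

NZD 277,531

T = 1 year.
Keep in HKD, deliver into the forward: 39,000,000·1.059500·0.19456 = NZD 8,039,316.48.
Swap to NZD now, deposit: 39,000,000·0.20333·1.048800 = NZD 8,316,847.66.
The quoted forward undervalues HKD, so borrow HKD, convert to NZD at spot, deposit the NZD at 4.88%, and buy HKD forward at 0.19456 to cover the loan.
Arbitrage profit = |8,039,316.48 − 8,316,847.66| = NZD 277,531.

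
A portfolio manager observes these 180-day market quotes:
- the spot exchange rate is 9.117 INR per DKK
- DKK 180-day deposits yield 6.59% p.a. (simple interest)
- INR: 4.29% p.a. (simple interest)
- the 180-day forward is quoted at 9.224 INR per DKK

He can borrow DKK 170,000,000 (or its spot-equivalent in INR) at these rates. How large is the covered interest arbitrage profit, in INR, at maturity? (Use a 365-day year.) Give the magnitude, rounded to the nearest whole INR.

INR 36,360,724

T = 180/365 years.
Keep in DKK, deliver into the forward: 170,000,000·1.032498630137·9.224 = INR 1,619,040,451.95.
Swap to INR now, deposit: 170,000,000·9.117·1.021156164384 = INR 1,582,679,727.62.
The quoted forward overvalues DKK, so borrow INR, buy DKK at spot, deposit the DKK at 6.59%, and sell the proceeds forward at 9.224.
Profit = 1,619,040,451.95 − 1,582,679,727.62 = INR 36,360,724.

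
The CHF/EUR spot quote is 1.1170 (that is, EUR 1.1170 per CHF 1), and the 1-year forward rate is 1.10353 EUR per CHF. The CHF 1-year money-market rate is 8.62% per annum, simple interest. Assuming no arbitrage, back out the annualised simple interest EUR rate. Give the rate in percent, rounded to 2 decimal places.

7.31%

T = 1 year.
F/S = 1.10353/1.117 = 0.9879409 = (growth of EUR) / (growth of CHF).
The CHF side grows by 1 + 0.0862×1 = 1.086200.
Hence g_EUR = 1.0731014.
(1.0731014 − 1)/T = 0.073101, i.e. 7.31%.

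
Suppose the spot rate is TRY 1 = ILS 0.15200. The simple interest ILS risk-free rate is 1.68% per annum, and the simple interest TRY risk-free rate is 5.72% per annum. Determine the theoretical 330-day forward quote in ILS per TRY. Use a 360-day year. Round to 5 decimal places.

0.14665

T = 330/360 years.
Growth of 1 ILS over T: 1 + 0.0168×330/360 = 1.015400.
TRY accumulates by 1 + 0.0572×330/360 = 1.0524333.
So F = 0.152 × 1.015400 / 1.0524333 = 0.1466514 (ILS/TRY).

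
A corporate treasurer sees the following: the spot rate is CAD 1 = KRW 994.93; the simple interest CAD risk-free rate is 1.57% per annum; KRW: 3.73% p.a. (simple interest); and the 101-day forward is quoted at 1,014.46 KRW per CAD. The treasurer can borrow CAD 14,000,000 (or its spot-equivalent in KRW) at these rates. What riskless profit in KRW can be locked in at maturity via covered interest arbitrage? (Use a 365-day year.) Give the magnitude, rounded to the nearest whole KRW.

KRW 191,354,280

T = 101/365 years.
Invest the CAD and cover forward: 14,000,000 × 1.004344383562 × 1014.46 = KRW 14,264,140,846.88.
Convert at spot and invest in KRW: 14,000,000 × 994.93 × 1.010321369863 = KRW 14,072,786,567.25.
The quoted forward overvalues CAD, so borrow KRW, buy CAD at spot, deposit the CAD at 1.57%, and sell the proceeds forward at 1,014.46.
Arbitrage profit = |14,264,140,846.88 − 14,072,786,567.25| = KRW 191,354,280.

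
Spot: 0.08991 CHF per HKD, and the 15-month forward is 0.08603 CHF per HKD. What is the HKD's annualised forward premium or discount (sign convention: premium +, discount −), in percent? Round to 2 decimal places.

-3.45%

T = 15/12 years.
HKD trades forward at -4.31543% vs spot over the period.
Per annum: -0.0431543 / (15/12) = -0.034523 = -3.45%.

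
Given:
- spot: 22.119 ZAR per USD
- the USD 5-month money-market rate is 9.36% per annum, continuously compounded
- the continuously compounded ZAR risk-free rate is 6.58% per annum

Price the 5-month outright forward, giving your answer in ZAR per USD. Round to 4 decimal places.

21.8643

T = 5/12 years.
ZAR accumulates by e^(0.0658×5/12) = 1.02779596.
USD accumulates by e^(0.0936×5/12) = 1.03977048.
So F = 22.119 × 1.02779596 / 1.03977048 = 21.864266 (ZAR/USD).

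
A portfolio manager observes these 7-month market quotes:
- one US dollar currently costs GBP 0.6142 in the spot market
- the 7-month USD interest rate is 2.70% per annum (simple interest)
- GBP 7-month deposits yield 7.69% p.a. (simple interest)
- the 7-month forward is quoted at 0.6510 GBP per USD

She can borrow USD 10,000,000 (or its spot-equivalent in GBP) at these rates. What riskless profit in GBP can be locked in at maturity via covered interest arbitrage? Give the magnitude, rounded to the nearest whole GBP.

GBP 195,013

T = 7/12 years.
Keep in USD, deliver into the forward: 10,000,000·1.015750·0.6510 = GBP 6,612,532.50.
Swap to GBP now, deposit: 10,000,000·0.6142·1.044858333 = GBP 6,417,519.88.
The quoted forward overvalues USD, so borrow GBP, buy USD at spot, deposit the USD at 2.70%, and sell the proceeds forward at 0.6510.
Arbitrage profit = |6,612,532.50 − 6,417,519.88| = GBP 195,013.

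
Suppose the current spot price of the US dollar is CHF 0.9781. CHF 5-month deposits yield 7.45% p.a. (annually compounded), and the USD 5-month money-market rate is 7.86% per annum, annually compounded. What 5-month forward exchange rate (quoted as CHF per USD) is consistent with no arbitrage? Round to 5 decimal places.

T = 5/12 years.
Growth of 1 CHF over T: (1 + 0.0745)^(5/12) = 1.0303925.
USD accumulates by (1 + 0.0786)^(5/12) = 1.0320289.
Forward (CHF per USD) = 0.9781 × 1.0303925 / 1.0320289 = 0.9765491.

0.97655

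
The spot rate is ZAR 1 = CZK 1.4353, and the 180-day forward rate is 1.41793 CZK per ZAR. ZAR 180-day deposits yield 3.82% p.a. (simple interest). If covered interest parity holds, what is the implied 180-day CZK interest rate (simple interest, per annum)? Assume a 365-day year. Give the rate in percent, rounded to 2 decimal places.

1.32%

T = 180/365 years.
By CIP, F/S equals the CZK-to-ZAR growth ratio: 1.41793/1.4353 = 0.9878980.
ZAR growth factor: 1 + 0.0382×180/365 = 1.0188384.
Hence g_CZK = 1.0065084.
(1.0065084 − 1)/T = 0.013198, i.e. 1.32%.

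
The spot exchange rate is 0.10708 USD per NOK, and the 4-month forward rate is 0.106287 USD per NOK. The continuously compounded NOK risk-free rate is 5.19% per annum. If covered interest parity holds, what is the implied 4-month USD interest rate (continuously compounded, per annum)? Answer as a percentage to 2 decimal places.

T = 4/12 years.
F/S = 0.106287/0.10708 = 0.9925943 = (growth of USD) / (growth of NOK).
The NOK side grows by e^(0.0519×4/12) = 1.0174505.
So the USD growth factor = 1.0099156.
Take logs: ln 1.0099156 / (4/12) = 0.029600, so 2.96%.

2.96%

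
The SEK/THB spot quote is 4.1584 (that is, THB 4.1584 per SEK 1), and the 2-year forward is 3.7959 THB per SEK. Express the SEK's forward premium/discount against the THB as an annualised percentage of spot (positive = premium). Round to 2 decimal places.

T = 2 years.
(F − S)/S = (3.7959 − 4.1584)/4.1584 = -0.0871730.
Per annum: -0.0871730 / 2 = -0.043587 = -4.36%.

-4.36%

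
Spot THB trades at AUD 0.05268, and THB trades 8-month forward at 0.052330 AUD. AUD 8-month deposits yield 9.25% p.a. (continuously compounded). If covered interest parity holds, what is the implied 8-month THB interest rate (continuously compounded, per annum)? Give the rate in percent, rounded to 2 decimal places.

10.25%

T = 8/12 years.
F/S = 0.05233/0.05268 = 0.9933561 = (growth of AUD) / (growth of THB).
AUD growth factor: e^(0.0925×8/12) = 1.0636077.
So the THB growth factor = 1.0707215.
r = ln(1.0707215)/(8/12) = 0.102499 → 10.25%.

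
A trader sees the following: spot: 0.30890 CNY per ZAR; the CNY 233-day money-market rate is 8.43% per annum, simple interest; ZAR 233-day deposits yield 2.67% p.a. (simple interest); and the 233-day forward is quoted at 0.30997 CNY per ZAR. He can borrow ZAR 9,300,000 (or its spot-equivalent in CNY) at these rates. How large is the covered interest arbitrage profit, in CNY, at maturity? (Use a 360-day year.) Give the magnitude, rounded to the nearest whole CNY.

T = 233/360 years.
Route A — deposit ZAR, sell forward: 9,300,000 × 1.017280833 × 0.30997 = CNY 2,932,536.82.
Route B — convert at spot, deposit CNY: 9,300,000 × 0.30890 × 1.054560833 = CNY 3,029,510.72.
The quoted forward undervalues ZAR, so borrow ZAR, convert to CNY at spot, deposit the CNY at 8.43%, and buy ZAR forward at 0.30997 to cover the loan.
The gap between the two covered legs is CNY 96,974.

CNY 96,974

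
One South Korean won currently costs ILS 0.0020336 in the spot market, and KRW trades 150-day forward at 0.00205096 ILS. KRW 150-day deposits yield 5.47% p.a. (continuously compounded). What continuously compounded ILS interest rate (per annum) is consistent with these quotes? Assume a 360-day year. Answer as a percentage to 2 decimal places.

T = 150/360 years.
By CIP, F/S equals the ILS-to-KRW growth ratio: 0.00205096/0.0020336 = 1.0085366.
The KRW side grows by e^(0.0547×150/360) = 1.0230534.
So the ILS growth factor = 1.0317868.
Take logs: ln 1.0317868 / (150/360) = 0.075101, so 7.51%.

7.51%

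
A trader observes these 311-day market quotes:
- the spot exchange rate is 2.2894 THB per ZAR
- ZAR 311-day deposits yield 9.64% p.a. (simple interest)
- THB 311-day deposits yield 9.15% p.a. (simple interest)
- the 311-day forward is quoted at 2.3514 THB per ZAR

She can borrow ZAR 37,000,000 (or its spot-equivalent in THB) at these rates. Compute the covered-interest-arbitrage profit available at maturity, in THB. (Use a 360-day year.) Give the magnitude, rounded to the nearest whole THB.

THB 2,843,615

T = 311/360 years.
Invest the ZAR and cover forward: 37,000,000 × 1.0832788889 × 2.3514 = THB 94,247,213.24.
Convert at spot and invest in THB: 37,000,000 × 2.2894 × 1.0790458333 = THB 91,403,598.64.
The quoted forward overvalues ZAR, so borrow THB, buy ZAR at spot, deposit the ZAR at 9.64%, and sell the proceeds forward at 2.3514.
Profit = 94,247,213.24 − 91,403,598.64 = THB 2,843,615.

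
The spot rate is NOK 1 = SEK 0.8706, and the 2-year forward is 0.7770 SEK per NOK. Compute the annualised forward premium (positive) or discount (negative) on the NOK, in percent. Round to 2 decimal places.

T = 2 years.
Period premium: (0.7770 − 0.8706)/0.8706 = -0.1075121.
×(1/T) gives -5.38% p.a.

-5.38%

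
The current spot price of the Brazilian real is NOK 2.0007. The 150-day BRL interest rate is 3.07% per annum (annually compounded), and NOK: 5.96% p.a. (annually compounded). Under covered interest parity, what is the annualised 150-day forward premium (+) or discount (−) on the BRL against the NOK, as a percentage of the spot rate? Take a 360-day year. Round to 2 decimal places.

T = 150/360 years.
F = S · g_NOK/g_BRL = 2.0007 × 1.0244147/1.0126789 = 2.0238858.
Annualised premium = (F − S)/S × (1/T) = (2.0238858 − 2.0007)/2.0007 ÷ (150/360) = 2.78%.

+2.78%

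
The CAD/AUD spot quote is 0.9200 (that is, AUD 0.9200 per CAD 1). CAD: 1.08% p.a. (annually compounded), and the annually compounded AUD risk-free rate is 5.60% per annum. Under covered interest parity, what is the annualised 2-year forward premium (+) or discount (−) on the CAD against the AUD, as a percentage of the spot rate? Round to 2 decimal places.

T = 2 years.
CIP forward (AUD per CAD) = 0.92 × 1.115136/1.0217166 = 1.0041191.
(F − S)/S ÷ T = (1.0041191 − 0.92)/0.92/2 = 0.045717 → 4.57%.

+4.57%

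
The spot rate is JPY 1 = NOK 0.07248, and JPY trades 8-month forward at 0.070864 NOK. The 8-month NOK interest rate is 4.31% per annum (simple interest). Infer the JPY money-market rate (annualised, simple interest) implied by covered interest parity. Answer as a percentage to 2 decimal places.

T = 8/12 years.
F/S = 0.070864/0.07248 = 0.9777042 = (growth of NOK) / (growth of JPY).
NOK growth factor: 1 + 0.0431×8/12 = 1.0287333.
That pins the JPY growth at 1.0521928.
r = (1.0521928 − 1)/(8/12) = 0.078289 → 7.83%.

7.83%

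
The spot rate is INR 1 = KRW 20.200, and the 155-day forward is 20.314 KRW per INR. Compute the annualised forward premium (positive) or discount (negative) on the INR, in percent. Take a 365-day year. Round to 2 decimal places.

+1.33%

T = 155/365 years.
(F − S)/S = (20.314 − 20.2)/20.2 = 0.0056436.
Per annum: 0.0056436 / (155/365) = 0.013290 = 1.33%.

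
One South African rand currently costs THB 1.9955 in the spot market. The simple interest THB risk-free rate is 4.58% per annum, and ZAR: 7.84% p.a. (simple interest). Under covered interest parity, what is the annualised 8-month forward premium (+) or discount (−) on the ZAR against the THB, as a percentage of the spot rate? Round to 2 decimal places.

-3.10%

T = 8/12 years.
No-arbitrage forward: 1.9955 × 1.0305333 / 1.0522667 = 1.9542852 THB/ZAR.
(F − S)/S ÷ T = (1.9542852 − 1.9955)/1.9955/(8/12) = -0.030981 → -3.10%.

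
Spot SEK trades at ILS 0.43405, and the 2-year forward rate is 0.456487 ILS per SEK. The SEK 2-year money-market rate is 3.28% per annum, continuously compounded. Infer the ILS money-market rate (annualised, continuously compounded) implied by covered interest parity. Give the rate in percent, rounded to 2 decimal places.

5.80%

T = 2 years.
By CIP, F/S equals the ILS-to-SEK growth ratio: 0.456487/0.43405 = 1.0516922.
The SEK side grows by e^(0.0328×2) = 1.0677995.
So the ILS growth factor = 1.1229964.
r = ln(1.1229964)/2 = 0.058000 → 5.80%.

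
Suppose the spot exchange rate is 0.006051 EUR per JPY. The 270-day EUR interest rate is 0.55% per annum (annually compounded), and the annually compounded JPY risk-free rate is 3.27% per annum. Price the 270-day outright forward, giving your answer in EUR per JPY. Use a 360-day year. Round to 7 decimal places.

T = 270/360 years.
EUR accumulates by (1 + 0.0055)^(270/360) = 1.0041222.
Growth of 1 JPY over T: (1 + 0.0327)^(270/360) = 1.0244261.
So F = 0.006051 × 1.0041222 / 1.0244261 = 0.005931071 (EUR/JPY).

0.0059311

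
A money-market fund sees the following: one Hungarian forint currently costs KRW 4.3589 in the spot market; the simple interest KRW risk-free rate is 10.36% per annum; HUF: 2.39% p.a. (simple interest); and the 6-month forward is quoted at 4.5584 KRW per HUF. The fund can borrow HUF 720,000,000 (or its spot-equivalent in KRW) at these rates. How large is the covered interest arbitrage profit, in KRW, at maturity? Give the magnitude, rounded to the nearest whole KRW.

KRW 20,290,939

T = 6/12 years.
Route A — deposit HUF, sell forward: 720,000,000 × 1.011950 × 4.5584 = KRW 3,321,268,473.60.
Route B — convert at spot, deposit KRW: 720,000,000 × 4.3589 × 1.051800 = KRW 3,300,977,534.40.
The quoted forward overvalues HUF, so borrow KRW, buy HUF at spot, deposit the HUF at 2.39%, and sell the proceeds forward at 4.5584.
Profit = 3,321,268,473.60 − 3,300,977,534.40 = KRW 20,290,939.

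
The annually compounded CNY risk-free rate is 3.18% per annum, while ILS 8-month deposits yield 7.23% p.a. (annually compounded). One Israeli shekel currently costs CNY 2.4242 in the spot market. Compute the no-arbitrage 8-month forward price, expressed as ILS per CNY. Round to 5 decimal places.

T = 8/12 years.
CNY growth factor: (1 + 0.0318)^(8/12) = 1.0210892.
Growth of 1 ILS over T: (1 + 0.0723)^(8/12) = 1.0476371.
So F = 2.4242 × 1.0210892 / 1.0476371 = 2.362769 (CNY/ILS).
Invert for ILS per CNY: 1 / 2.362769 = 0.42323.

0.42323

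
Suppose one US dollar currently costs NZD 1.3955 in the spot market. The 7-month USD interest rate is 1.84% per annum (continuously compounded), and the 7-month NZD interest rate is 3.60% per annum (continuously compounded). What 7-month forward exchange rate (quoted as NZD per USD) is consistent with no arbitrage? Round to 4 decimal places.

T = 7/12 years.
Growth of 1 NZD over T: e^(0.0360×7/12) = 1.0212221.
USD growth factor: e^(0.0184×7/12) = 1.0107911.
Forward (NZD per USD) = 1.3955 × 1.0212221 / 1.0107911 = 1.409901.

1.4099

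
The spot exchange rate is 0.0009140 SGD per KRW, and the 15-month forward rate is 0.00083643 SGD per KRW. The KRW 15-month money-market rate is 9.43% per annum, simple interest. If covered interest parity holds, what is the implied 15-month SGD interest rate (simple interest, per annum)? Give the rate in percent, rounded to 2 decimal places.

1.84%

T = 15/12 years.
CIP gives F = S · g_SGD/g_KRW, so g_SGD/g_KRW = 0.00083643/0.000914 = 0.9151313.
KRW growth factor: 1 + 0.0943×15/12 = 1.117875.
So the SGD growth factor = 1.0230024.
(1.0230024 − 1)/T = 0.018402, i.e. 1.84%.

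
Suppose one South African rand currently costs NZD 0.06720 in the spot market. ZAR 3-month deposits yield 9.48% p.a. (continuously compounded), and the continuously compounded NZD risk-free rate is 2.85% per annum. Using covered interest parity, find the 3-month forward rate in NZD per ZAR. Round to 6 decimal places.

0.066095

T = 3/12 years.
NZD growth factor: e^(0.0285×3/12) = 1.0071504.
ZAR accumulates by e^(0.0948×3/12) = 1.0239831.
Forward (NZD per ZAR) = 0.0672 × 1.0071504 / 1.0239831 = 0.06609534.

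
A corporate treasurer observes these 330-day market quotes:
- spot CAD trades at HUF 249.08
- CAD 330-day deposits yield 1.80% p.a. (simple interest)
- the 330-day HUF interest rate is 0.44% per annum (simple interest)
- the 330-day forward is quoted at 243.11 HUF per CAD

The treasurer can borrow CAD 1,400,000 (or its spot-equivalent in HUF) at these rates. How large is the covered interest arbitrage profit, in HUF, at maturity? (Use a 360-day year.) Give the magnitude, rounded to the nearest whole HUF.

HUF 4,148,631

T = 330/360 years.
Route A — deposit CAD, sell forward: 1,400,000 × 1.016500 × 243.11 = HUF 345,969,841.00.
Route B — convert at spot, deposit HUF: 1,400,000 × 249.08 × 1.00403333333 = HUF 350,118,471.73.
The quoted forward undervalues CAD, so borrow CAD, convert to HUF at spot, deposit the HUF at 0.44%, and buy CAD forward at 243.11 to cover the loan.
The gap between the two covered legs is HUF 4,148,631.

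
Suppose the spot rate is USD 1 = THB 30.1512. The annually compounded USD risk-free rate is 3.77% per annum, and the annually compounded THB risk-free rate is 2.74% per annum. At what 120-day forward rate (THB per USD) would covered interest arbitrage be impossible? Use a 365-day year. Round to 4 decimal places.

30.0525

T = 120/365 years.
THB growth factor: (1 + 0.0274)^(120/365) = 1.00892662.
USD growth factor: (1 + 0.0377)^(120/365) = 1.01224091.
So F = 30.1512 × 1.00892662 / 1.01224091 = 30.052479 (THB/USD).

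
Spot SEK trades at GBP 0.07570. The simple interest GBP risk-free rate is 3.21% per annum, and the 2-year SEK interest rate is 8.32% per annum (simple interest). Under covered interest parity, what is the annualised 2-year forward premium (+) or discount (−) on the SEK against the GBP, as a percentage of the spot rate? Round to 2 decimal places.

-4.38%

T = 2 years.
CIP forward (GBP per SEK) = 0.0757 × 1.064200/1.166400 = 0.06906716.
(F − S)/S ÷ T = (0.06906716 − 0.0757)/0.0757/2 = -0.043810 → -4.38%.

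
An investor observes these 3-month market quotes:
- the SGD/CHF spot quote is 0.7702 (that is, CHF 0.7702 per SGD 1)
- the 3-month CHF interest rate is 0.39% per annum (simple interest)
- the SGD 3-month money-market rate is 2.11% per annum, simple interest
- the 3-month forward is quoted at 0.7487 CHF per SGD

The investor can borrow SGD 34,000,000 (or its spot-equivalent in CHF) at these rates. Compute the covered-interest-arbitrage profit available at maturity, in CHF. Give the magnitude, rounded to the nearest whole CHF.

T = 3/12 years.
Keep in SGD, deliver into the forward: 34,000,000·1.005275·0.7487 = CHF 25,590,079.35.
Swap to CHF now, deposit: 34,000,000·0.7702·1.000975 = CHF 26,212,332.13.
The quoted forward undervalues SGD, so borrow SGD, convert to CHF at spot, deposit the CHF at 0.39%, and buy SGD forward at 0.7487 to cover the loan.
The gap between the two covered legs is CHF 622,253.

CHF 622,253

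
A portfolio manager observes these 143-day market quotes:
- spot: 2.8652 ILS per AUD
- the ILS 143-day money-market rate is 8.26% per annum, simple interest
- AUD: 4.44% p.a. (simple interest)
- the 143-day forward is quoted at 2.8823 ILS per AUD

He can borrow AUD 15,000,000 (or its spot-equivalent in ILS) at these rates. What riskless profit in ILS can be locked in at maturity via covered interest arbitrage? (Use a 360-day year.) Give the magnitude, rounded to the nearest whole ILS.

ILS 391,120

T = 143/360 years.
Route A — deposit AUD, sell forward: 15,000,000 × 1.0176366667 × 2.8823 = ILS 43,997,012.47.
Route B — convert at spot, deposit ILS: 15,000,000 × 2.8652 × 1.0328105556 = ILS 44,388,132.06.
The quoted forward undervalues AUD, so borrow AUD, convert to ILS at spot, deposit the ILS at 8.26%, and buy AUD forward at 2.8823 to cover the loan.
Profit = 44,388,132.06 − 43,997,012.47 = ILS 391,120.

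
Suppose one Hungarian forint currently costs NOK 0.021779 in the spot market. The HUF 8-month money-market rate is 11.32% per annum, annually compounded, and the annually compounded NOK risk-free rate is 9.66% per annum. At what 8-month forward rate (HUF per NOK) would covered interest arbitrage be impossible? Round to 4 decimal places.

46.3780

T = 8/12 years.
Growth of 1 NOK over T: (1 + 0.0966)^(8/12) = 1.06340532.
HUF accumulates by (1 + 0.1132)^(8/12) = 1.0741101.
So F = 0.021779 × 1.06340532 / 1.0741101 = 0.021561946 (NOK/HUF).
Invert for HUF per NOK: 1 / 0.021561946 = 46.3780.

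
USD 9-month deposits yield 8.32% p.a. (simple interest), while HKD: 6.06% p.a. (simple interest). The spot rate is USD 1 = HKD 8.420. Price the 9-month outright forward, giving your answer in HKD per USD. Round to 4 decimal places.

8.2857

T = 9/12 years.
HKD growth factor: 1 + 0.0606×9/12 = 1.045450.
USD accumulates by 1 + 0.0832×9/12 = 1.062400.
So F = 8.42 × 1.045450 / 1.062400 = 8.285664 (HKD/USD).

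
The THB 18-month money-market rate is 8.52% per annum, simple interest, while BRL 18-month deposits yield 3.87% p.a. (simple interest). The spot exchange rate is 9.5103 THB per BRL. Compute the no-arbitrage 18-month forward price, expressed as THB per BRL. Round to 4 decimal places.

T = 18/12 years.
THB growth factor: 1 + 0.0852×18/12 = 1.127800.
BRL growth factor: 1 + 0.0387×18/12 = 1.058050.
CIP: F = S · (grow THB)/(grow BRL) = 9.5103 × 1.127800/1.058050 = 10.137249 THB per BRL.

10.1372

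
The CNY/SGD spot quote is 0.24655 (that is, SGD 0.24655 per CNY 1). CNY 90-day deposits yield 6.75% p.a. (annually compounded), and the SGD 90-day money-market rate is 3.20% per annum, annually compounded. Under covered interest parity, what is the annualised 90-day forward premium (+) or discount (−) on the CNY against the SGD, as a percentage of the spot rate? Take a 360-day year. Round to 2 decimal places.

T = 90/360 years.
F = S · g_SGD/g_CNY = 0.24655 × 1.0079058/1.0164639 = 0.24447418.
(F − S)/S ÷ T = (0.24447418 − 0.24655)/0.24655/(90/360) = -0.033678 → -3.37%.

-3.37%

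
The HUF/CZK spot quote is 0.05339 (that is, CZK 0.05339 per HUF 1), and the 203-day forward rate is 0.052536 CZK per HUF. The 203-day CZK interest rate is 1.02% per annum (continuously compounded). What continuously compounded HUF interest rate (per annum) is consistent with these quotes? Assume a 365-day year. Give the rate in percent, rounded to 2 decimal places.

3.92%

T = 203/365 years.
CIP gives F = S · g_CZK/g_HUF, so g_CZK/g_HUF = 0.052536/0.05339 = 0.9840045.
CZK growth factor: e^(0.0102×203/365) = 1.005689.
So the HUF growth factor = 1.022037.
r = ln(1.022037)/(203/365) = 0.039193 → 3.92%.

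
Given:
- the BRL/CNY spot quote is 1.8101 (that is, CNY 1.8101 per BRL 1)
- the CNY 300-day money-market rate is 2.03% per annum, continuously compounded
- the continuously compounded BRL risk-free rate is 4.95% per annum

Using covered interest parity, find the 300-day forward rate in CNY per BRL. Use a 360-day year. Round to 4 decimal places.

T = 300/360 years.
Growth of 1 CNY over T: e^(0.0203×300/360) = 1.0170606.
Growth of 1 BRL over T: e^(0.0495×300/360) = 1.0421126.
Forward (CNY per BRL) = 1.8101 × 1.0170606 / 1.0421126 = 1.766586.

1.7666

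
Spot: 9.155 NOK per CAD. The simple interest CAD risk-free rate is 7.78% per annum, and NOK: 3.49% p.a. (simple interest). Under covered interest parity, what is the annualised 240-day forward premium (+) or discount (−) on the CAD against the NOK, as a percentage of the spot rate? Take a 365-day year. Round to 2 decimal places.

-4.08%

T = 240/365 years.
F = S · g_NOK/g_CAD = 9.155 × 1.0229479/1.0511562 = 8.909321.
Annualised premium = (F − S)/S × (1/T) = (8.909321 − 9.155)/9.155 ÷ (240/365) = -4.08%.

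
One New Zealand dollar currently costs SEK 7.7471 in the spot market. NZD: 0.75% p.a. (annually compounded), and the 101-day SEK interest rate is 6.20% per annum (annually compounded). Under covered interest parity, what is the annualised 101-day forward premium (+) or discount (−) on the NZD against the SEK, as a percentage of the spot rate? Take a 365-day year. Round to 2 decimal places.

T = 101/365 years.
No-arbitrage forward: 7.7471 × 1.0167846 / 1.0020697 = 7.8608623 SEK/NZD.
Annualised premium = (F − S)/S × (1/T) = (7.8608623 − 7.7471)/7.7471 ÷ (101/365) = 5.31%.

+5.31%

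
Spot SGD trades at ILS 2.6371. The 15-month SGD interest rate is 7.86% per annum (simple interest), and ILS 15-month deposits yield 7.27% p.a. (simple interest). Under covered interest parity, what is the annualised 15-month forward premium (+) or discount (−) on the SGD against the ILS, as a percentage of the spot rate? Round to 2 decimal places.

-0.54%

T = 15/12 years.
F = S · g_ILS/g_SGD = 2.6371 × 1.090875/1.098250 = 2.6193913.
(F − S)/S ÷ T = (2.6193913 − 2.6371)/2.6371/(15/12) = -0.005372 → -0.54%.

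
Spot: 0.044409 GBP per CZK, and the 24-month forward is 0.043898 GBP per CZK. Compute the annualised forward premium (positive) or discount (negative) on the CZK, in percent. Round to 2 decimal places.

T = 2 years.
(F − S)/S = (0.043898 − 0.044409)/0.044409 = -0.0115067.
Annualise by dividing by T: -0.0115067 / 2 = -0.005753 → -0.58%.

-0.58%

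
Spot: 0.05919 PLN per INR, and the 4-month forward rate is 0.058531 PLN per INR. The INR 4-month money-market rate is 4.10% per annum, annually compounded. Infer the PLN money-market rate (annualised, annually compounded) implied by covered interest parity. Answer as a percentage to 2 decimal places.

T = 4/12 years.
F/S = 0.058531/0.05919 = 0.9888664 = (growth of PLN) / (growth of INR).
INR growth factor: (1 + 0.0410)^(4/12) = 1.013484.
Hence g_PLN = 1.0022003.
r = 1.0022003^(12/4) − 1 = 0.006615 → 0.66%.

0.66%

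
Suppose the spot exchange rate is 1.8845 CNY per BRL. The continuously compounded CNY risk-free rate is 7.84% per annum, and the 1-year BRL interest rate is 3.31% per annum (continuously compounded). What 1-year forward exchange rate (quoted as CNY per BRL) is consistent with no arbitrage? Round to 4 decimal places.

T = 1 year.
Growth of 1 CNY over T: e^(0.0784×1) = 1.0815552.
Growth of 1 BRL over T: e^(0.0331×1) = 1.0336539.
So F = 1.8845 × 1.0815552 / 1.0336539 = 1.971831 (CNY/BRL).

1.9718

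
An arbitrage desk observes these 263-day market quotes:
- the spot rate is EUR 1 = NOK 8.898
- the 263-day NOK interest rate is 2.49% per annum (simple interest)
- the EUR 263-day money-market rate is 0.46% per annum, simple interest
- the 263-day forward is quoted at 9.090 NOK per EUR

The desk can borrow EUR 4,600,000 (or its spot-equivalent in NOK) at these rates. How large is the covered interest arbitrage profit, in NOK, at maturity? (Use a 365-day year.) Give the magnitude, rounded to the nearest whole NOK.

NOK 287,428

T = 263/365 years.
Invest the EUR and cover forward: 4,600,000 × 1.0033145205 × 9.090 = NOK 41,952,593.36.
Convert at spot and invest in NOK: 4,600,000 × 8.898 × 1.0179416438 = NOK 41,665,165.83.
The quoted forward overvalues EUR, so borrow NOK, buy EUR at spot, deposit the EUR at 0.46%, and sell the proceeds forward at 9.090.
Arbitrage profit = |41,952,593.36 − 41,665,165.83| = NOK 287,428.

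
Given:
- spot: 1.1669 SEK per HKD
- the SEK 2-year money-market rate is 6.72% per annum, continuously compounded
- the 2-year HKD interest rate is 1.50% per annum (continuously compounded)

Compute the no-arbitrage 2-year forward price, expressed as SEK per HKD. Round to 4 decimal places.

T = 2 years.
Growth of 1 SEK over T: e^(0.0672×2) = 1.1438503.
Growth of 1 HKD over T: e^(0.0150×2) = 1.0304545.
Forward (SEK per HKD) = 1.1669 × 1.1438503 / 1.0304545 = 1.295311.

1.2953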